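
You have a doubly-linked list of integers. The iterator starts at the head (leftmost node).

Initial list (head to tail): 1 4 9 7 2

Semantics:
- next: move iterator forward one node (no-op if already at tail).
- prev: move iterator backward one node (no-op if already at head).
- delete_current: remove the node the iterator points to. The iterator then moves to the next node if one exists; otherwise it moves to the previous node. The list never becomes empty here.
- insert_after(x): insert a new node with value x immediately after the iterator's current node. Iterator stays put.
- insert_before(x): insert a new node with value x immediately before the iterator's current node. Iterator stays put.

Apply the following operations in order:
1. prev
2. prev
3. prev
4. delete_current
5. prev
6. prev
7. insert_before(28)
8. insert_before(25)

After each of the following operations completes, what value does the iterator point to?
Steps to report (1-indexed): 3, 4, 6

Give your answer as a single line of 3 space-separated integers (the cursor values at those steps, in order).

After 1 (prev): list=[1, 4, 9, 7, 2] cursor@1
After 2 (prev): list=[1, 4, 9, 7, 2] cursor@1
After 3 (prev): list=[1, 4, 9, 7, 2] cursor@1
After 4 (delete_current): list=[4, 9, 7, 2] cursor@4
After 5 (prev): list=[4, 9, 7, 2] cursor@4
After 6 (prev): list=[4, 9, 7, 2] cursor@4
After 7 (insert_before(28)): list=[28, 4, 9, 7, 2] cursor@4
After 8 (insert_before(25)): list=[28, 25, 4, 9, 7, 2] cursor@4

Answer: 1 4 4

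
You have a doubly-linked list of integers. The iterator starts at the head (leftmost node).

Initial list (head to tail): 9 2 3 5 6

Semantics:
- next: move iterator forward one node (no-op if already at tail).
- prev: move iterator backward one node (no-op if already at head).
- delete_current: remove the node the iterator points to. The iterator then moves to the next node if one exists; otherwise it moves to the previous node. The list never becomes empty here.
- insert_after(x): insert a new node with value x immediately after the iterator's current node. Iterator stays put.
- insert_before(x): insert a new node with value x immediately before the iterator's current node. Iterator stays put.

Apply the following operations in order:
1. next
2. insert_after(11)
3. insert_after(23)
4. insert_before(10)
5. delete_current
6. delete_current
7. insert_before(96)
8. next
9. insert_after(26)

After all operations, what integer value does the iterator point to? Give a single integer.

After 1 (next): list=[9, 2, 3, 5, 6] cursor@2
After 2 (insert_after(11)): list=[9, 2, 11, 3, 5, 6] cursor@2
After 3 (insert_after(23)): list=[9, 2, 23, 11, 3, 5, 6] cursor@2
After 4 (insert_before(10)): list=[9, 10, 2, 23, 11, 3, 5, 6] cursor@2
After 5 (delete_current): list=[9, 10, 23, 11, 3, 5, 6] cursor@23
After 6 (delete_current): list=[9, 10, 11, 3, 5, 6] cursor@11
After 7 (insert_before(96)): list=[9, 10, 96, 11, 3, 5, 6] cursor@11
After 8 (next): list=[9, 10, 96, 11, 3, 5, 6] cursor@3
After 9 (insert_after(26)): list=[9, 10, 96, 11, 3, 26, 5, 6] cursor@3

Answer: 3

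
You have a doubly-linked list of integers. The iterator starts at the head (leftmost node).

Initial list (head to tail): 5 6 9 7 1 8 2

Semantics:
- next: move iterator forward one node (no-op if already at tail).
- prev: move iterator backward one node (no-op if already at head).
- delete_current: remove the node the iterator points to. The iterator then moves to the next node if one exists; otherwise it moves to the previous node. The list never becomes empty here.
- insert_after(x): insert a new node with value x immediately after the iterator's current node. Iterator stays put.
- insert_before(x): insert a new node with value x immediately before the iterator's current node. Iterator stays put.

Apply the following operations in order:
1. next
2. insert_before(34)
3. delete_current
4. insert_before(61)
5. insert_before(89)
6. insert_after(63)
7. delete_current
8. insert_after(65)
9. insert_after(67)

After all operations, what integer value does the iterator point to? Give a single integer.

After 1 (next): list=[5, 6, 9, 7, 1, 8, 2] cursor@6
After 2 (insert_before(34)): list=[5, 34, 6, 9, 7, 1, 8, 2] cursor@6
After 3 (delete_current): list=[5, 34, 9, 7, 1, 8, 2] cursor@9
After 4 (insert_before(61)): list=[5, 34, 61, 9, 7, 1, 8, 2] cursor@9
After 5 (insert_before(89)): list=[5, 34, 61, 89, 9, 7, 1, 8, 2] cursor@9
After 6 (insert_after(63)): list=[5, 34, 61, 89, 9, 63, 7, 1, 8, 2] cursor@9
After 7 (delete_current): list=[5, 34, 61, 89, 63, 7, 1, 8, 2] cursor@63
After 8 (insert_after(65)): list=[5, 34, 61, 89, 63, 65, 7, 1, 8, 2] cursor@63
After 9 (insert_after(67)): list=[5, 34, 61, 89, 63, 67, 65, 7, 1, 8, 2] cursor@63

Answer: 63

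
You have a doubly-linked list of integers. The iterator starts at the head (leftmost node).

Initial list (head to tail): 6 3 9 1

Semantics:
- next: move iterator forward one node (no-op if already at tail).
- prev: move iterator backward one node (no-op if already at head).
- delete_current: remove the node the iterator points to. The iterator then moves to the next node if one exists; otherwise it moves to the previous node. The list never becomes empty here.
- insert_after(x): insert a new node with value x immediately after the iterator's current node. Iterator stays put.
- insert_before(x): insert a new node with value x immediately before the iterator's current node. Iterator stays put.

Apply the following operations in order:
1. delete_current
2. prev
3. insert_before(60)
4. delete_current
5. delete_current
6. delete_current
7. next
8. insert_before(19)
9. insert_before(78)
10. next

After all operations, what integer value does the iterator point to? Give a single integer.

After 1 (delete_current): list=[3, 9, 1] cursor@3
After 2 (prev): list=[3, 9, 1] cursor@3
After 3 (insert_before(60)): list=[60, 3, 9, 1] cursor@3
After 4 (delete_current): list=[60, 9, 1] cursor@9
After 5 (delete_current): list=[60, 1] cursor@1
After 6 (delete_current): list=[60] cursor@60
After 7 (next): list=[60] cursor@60
After 8 (insert_before(19)): list=[19, 60] cursor@60
After 9 (insert_before(78)): list=[19, 78, 60] cursor@60
After 10 (next): list=[19, 78, 60] cursor@60

Answer: 60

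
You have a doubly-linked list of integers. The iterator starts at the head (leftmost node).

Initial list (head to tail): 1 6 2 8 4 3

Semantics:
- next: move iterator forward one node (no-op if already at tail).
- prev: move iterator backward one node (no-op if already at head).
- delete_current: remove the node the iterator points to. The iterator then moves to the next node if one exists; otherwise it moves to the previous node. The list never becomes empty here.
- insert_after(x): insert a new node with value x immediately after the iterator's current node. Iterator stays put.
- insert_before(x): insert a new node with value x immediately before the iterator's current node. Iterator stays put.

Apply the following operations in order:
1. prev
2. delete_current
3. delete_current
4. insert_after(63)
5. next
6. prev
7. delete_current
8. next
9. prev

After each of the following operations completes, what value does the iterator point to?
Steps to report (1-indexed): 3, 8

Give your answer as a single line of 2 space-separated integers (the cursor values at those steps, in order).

Answer: 2 8

Derivation:
After 1 (prev): list=[1, 6, 2, 8, 4, 3] cursor@1
After 2 (delete_current): list=[6, 2, 8, 4, 3] cursor@6
After 3 (delete_current): list=[2, 8, 4, 3] cursor@2
After 4 (insert_after(63)): list=[2, 63, 8, 4, 3] cursor@2
After 5 (next): list=[2, 63, 8, 4, 3] cursor@63
After 6 (prev): list=[2, 63, 8, 4, 3] cursor@2
After 7 (delete_current): list=[63, 8, 4, 3] cursor@63
After 8 (next): list=[63, 8, 4, 3] cursor@8
After 9 (prev): list=[63, 8, 4, 3] cursor@63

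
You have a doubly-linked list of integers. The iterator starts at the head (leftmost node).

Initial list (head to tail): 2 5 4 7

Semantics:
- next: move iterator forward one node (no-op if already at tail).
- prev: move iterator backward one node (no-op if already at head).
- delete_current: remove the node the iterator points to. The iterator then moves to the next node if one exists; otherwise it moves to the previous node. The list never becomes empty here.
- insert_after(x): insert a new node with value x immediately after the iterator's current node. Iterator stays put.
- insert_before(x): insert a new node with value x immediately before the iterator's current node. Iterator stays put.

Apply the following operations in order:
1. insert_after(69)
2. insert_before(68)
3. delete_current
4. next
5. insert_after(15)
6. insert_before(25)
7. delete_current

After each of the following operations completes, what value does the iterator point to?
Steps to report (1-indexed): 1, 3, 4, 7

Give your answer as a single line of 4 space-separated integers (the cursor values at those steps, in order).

Answer: 2 69 5 15

Derivation:
After 1 (insert_after(69)): list=[2, 69, 5, 4, 7] cursor@2
After 2 (insert_before(68)): list=[68, 2, 69, 5, 4, 7] cursor@2
After 3 (delete_current): list=[68, 69, 5, 4, 7] cursor@69
After 4 (next): list=[68, 69, 5, 4, 7] cursor@5
After 5 (insert_after(15)): list=[68, 69, 5, 15, 4, 7] cursor@5
After 6 (insert_before(25)): list=[68, 69, 25, 5, 15, 4, 7] cursor@5
After 7 (delete_current): list=[68, 69, 25, 15, 4, 7] cursor@15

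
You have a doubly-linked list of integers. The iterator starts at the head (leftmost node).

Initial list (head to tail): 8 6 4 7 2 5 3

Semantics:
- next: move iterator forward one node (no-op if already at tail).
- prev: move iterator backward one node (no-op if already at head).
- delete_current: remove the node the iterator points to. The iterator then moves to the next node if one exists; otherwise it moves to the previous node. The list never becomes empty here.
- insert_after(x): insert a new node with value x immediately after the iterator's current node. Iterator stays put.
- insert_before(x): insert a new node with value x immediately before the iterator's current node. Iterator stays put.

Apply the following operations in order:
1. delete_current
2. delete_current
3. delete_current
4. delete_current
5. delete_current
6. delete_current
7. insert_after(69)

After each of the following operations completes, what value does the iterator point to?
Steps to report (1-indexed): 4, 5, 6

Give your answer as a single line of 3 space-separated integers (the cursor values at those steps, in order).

Answer: 2 5 3

Derivation:
After 1 (delete_current): list=[6, 4, 7, 2, 5, 3] cursor@6
After 2 (delete_current): list=[4, 7, 2, 5, 3] cursor@4
After 3 (delete_current): list=[7, 2, 5, 3] cursor@7
After 4 (delete_current): list=[2, 5, 3] cursor@2
After 5 (delete_current): list=[5, 3] cursor@5
After 6 (delete_current): list=[3] cursor@3
After 7 (insert_after(69)): list=[3, 69] cursor@3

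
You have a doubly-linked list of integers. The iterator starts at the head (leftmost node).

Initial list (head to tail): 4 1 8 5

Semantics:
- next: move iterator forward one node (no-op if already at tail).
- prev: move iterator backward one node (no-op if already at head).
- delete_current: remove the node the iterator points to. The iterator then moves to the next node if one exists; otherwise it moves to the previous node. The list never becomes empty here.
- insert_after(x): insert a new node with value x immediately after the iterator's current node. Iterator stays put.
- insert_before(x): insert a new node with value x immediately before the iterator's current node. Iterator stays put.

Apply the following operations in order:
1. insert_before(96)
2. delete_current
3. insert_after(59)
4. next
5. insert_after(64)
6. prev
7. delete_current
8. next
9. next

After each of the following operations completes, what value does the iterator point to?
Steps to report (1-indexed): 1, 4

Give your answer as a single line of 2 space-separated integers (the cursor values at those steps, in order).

Answer: 4 59

Derivation:
After 1 (insert_before(96)): list=[96, 4, 1, 8, 5] cursor@4
After 2 (delete_current): list=[96, 1, 8, 5] cursor@1
After 3 (insert_after(59)): list=[96, 1, 59, 8, 5] cursor@1
After 4 (next): list=[96, 1, 59, 8, 5] cursor@59
After 5 (insert_after(64)): list=[96, 1, 59, 64, 8, 5] cursor@59
After 6 (prev): list=[96, 1, 59, 64, 8, 5] cursor@1
After 7 (delete_current): list=[96, 59, 64, 8, 5] cursor@59
After 8 (next): list=[96, 59, 64, 8, 5] cursor@64
After 9 (next): list=[96, 59, 64, 8, 5] cursor@8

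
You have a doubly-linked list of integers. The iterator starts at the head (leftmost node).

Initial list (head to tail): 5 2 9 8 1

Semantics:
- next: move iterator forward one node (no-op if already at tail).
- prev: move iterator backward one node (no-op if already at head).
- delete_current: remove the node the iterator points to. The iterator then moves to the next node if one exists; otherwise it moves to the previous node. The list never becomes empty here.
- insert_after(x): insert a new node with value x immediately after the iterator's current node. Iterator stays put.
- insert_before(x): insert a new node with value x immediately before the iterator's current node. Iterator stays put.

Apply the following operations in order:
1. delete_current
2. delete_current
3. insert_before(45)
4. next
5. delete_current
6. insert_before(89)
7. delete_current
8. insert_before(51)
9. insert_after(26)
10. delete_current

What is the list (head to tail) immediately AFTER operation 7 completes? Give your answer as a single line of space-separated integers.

After 1 (delete_current): list=[2, 9, 8, 1] cursor@2
After 2 (delete_current): list=[9, 8, 1] cursor@9
After 3 (insert_before(45)): list=[45, 9, 8, 1] cursor@9
After 4 (next): list=[45, 9, 8, 1] cursor@8
After 5 (delete_current): list=[45, 9, 1] cursor@1
After 6 (insert_before(89)): list=[45, 9, 89, 1] cursor@1
After 7 (delete_current): list=[45, 9, 89] cursor@89

Answer: 45 9 89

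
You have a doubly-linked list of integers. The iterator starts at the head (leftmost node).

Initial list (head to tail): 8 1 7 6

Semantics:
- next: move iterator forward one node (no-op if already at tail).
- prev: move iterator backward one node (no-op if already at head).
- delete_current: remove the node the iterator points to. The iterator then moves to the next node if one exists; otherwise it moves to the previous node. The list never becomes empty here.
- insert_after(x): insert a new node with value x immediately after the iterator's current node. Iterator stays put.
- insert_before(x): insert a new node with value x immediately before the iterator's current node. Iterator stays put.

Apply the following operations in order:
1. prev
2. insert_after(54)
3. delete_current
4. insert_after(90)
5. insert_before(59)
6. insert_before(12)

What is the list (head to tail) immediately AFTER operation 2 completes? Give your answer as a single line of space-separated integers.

Answer: 8 54 1 7 6

Derivation:
After 1 (prev): list=[8, 1, 7, 6] cursor@8
After 2 (insert_after(54)): list=[8, 54, 1, 7, 6] cursor@8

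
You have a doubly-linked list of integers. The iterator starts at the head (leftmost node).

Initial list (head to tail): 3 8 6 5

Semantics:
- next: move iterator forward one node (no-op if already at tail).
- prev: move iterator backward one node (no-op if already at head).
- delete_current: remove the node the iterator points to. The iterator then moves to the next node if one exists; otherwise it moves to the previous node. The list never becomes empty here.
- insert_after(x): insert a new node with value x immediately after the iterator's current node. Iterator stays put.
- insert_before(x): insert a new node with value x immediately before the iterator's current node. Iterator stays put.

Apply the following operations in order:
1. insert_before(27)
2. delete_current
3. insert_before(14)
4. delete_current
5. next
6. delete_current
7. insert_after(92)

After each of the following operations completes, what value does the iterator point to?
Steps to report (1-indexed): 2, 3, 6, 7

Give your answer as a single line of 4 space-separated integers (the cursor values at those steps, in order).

Answer: 8 8 6 6

Derivation:
After 1 (insert_before(27)): list=[27, 3, 8, 6, 5] cursor@3
After 2 (delete_current): list=[27, 8, 6, 5] cursor@8
After 3 (insert_before(14)): list=[27, 14, 8, 6, 5] cursor@8
After 4 (delete_current): list=[27, 14, 6, 5] cursor@6
After 5 (next): list=[27, 14, 6, 5] cursor@5
After 6 (delete_current): list=[27, 14, 6] cursor@6
After 7 (insert_after(92)): list=[27, 14, 6, 92] cursor@6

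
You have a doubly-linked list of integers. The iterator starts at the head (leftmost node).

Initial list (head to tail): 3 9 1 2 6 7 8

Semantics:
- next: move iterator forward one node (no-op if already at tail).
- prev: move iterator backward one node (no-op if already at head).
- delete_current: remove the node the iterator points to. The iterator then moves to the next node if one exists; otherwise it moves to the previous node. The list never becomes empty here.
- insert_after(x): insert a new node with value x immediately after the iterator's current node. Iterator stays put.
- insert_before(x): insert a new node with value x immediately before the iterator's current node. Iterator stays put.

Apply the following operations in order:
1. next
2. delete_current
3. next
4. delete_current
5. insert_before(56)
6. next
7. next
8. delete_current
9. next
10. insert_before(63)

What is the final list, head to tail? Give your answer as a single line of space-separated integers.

After 1 (next): list=[3, 9, 1, 2, 6, 7, 8] cursor@9
After 2 (delete_current): list=[3, 1, 2, 6, 7, 8] cursor@1
After 3 (next): list=[3, 1, 2, 6, 7, 8] cursor@2
After 4 (delete_current): list=[3, 1, 6, 7, 8] cursor@6
After 5 (insert_before(56)): list=[3, 1, 56, 6, 7, 8] cursor@6
After 6 (next): list=[3, 1, 56, 6, 7, 8] cursor@7
After 7 (next): list=[3, 1, 56, 6, 7, 8] cursor@8
After 8 (delete_current): list=[3, 1, 56, 6, 7] cursor@7
After 9 (next): list=[3, 1, 56, 6, 7] cursor@7
After 10 (insert_before(63)): list=[3, 1, 56, 6, 63, 7] cursor@7

Answer: 3 1 56 6 63 7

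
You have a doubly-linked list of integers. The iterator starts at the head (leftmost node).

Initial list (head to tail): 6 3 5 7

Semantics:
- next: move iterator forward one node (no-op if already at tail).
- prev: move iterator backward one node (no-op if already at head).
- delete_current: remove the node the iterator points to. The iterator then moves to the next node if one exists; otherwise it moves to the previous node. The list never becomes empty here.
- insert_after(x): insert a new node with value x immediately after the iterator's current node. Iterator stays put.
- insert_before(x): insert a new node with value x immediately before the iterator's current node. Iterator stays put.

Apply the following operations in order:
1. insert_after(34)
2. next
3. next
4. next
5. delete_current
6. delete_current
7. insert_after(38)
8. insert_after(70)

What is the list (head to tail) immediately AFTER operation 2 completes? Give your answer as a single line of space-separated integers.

After 1 (insert_after(34)): list=[6, 34, 3, 5, 7] cursor@6
After 2 (next): list=[6, 34, 3, 5, 7] cursor@34

Answer: 6 34 3 5 7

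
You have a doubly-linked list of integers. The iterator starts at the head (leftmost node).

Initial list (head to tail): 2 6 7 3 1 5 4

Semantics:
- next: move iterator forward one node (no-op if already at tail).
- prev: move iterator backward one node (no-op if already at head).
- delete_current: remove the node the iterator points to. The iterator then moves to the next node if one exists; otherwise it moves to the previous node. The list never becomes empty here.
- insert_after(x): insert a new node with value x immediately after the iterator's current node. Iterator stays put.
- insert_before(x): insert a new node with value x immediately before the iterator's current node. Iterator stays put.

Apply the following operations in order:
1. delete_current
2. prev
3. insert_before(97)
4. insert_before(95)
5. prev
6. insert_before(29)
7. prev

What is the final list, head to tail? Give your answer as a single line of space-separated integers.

Answer: 97 29 95 6 7 3 1 5 4

Derivation:
After 1 (delete_current): list=[6, 7, 3, 1, 5, 4] cursor@6
After 2 (prev): list=[6, 7, 3, 1, 5, 4] cursor@6
After 3 (insert_before(97)): list=[97, 6, 7, 3, 1, 5, 4] cursor@6
After 4 (insert_before(95)): list=[97, 95, 6, 7, 3, 1, 5, 4] cursor@6
After 5 (prev): list=[97, 95, 6, 7, 3, 1, 5, 4] cursor@95
After 6 (insert_before(29)): list=[97, 29, 95, 6, 7, 3, 1, 5, 4] cursor@95
After 7 (prev): list=[97, 29, 95, 6, 7, 3, 1, 5, 4] cursor@29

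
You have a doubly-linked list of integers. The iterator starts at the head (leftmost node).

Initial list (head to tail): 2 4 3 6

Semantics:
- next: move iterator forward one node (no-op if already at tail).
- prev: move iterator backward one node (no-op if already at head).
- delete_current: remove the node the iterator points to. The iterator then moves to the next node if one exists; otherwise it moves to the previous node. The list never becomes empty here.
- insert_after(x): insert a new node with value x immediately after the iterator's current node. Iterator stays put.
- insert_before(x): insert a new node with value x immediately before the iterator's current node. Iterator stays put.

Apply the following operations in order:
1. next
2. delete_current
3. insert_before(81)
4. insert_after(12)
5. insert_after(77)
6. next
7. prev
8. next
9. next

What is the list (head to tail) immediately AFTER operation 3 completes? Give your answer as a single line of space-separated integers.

After 1 (next): list=[2, 4, 3, 6] cursor@4
After 2 (delete_current): list=[2, 3, 6] cursor@3
After 3 (insert_before(81)): list=[2, 81, 3, 6] cursor@3

Answer: 2 81 3 6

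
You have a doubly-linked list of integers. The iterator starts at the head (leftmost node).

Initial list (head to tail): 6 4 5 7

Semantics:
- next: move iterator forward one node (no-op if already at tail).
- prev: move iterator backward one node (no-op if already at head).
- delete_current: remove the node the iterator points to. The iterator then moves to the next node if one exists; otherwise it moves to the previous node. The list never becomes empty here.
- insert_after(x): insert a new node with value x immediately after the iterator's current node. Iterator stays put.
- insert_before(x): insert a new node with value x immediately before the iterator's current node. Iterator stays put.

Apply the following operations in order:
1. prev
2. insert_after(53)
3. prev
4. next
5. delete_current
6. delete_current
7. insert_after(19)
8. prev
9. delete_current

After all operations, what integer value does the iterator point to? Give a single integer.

After 1 (prev): list=[6, 4, 5, 7] cursor@6
After 2 (insert_after(53)): list=[6, 53, 4, 5, 7] cursor@6
After 3 (prev): list=[6, 53, 4, 5, 7] cursor@6
After 4 (next): list=[6, 53, 4, 5, 7] cursor@53
After 5 (delete_current): list=[6, 4, 5, 7] cursor@4
After 6 (delete_current): list=[6, 5, 7] cursor@5
After 7 (insert_after(19)): list=[6, 5, 19, 7] cursor@5
After 8 (prev): list=[6, 5, 19, 7] cursor@6
After 9 (delete_current): list=[5, 19, 7] cursor@5

Answer: 5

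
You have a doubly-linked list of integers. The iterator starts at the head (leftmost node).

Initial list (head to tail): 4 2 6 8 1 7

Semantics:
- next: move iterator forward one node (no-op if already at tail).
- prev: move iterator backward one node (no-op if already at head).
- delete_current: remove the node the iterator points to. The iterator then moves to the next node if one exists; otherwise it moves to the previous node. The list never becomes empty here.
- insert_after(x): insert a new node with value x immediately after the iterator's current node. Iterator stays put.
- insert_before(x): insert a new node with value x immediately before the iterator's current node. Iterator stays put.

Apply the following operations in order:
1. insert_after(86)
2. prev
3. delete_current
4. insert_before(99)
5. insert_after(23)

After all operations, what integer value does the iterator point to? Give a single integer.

After 1 (insert_after(86)): list=[4, 86, 2, 6, 8, 1, 7] cursor@4
After 2 (prev): list=[4, 86, 2, 6, 8, 1, 7] cursor@4
After 3 (delete_current): list=[86, 2, 6, 8, 1, 7] cursor@86
After 4 (insert_before(99)): list=[99, 86, 2, 6, 8, 1, 7] cursor@86
After 5 (insert_after(23)): list=[99, 86, 23, 2, 6, 8, 1, 7] cursor@86

Answer: 86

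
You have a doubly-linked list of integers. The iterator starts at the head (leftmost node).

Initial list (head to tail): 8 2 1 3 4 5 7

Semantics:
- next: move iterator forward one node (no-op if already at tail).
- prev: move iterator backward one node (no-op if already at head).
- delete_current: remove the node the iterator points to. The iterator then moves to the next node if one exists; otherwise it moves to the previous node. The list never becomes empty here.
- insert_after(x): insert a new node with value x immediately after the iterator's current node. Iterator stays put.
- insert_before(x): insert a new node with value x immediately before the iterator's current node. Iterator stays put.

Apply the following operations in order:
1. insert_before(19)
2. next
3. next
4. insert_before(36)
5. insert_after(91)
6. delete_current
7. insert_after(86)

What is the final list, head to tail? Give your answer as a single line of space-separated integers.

Answer: 19 8 2 36 91 86 3 4 5 7

Derivation:
After 1 (insert_before(19)): list=[19, 8, 2, 1, 3, 4, 5, 7] cursor@8
After 2 (next): list=[19, 8, 2, 1, 3, 4, 5, 7] cursor@2
After 3 (next): list=[19, 8, 2, 1, 3, 4, 5, 7] cursor@1
After 4 (insert_before(36)): list=[19, 8, 2, 36, 1, 3, 4, 5, 7] cursor@1
After 5 (insert_after(91)): list=[19, 8, 2, 36, 1, 91, 3, 4, 5, 7] cursor@1
After 6 (delete_current): list=[19, 8, 2, 36, 91, 3, 4, 5, 7] cursor@91
After 7 (insert_after(86)): list=[19, 8, 2, 36, 91, 86, 3, 4, 5, 7] cursor@91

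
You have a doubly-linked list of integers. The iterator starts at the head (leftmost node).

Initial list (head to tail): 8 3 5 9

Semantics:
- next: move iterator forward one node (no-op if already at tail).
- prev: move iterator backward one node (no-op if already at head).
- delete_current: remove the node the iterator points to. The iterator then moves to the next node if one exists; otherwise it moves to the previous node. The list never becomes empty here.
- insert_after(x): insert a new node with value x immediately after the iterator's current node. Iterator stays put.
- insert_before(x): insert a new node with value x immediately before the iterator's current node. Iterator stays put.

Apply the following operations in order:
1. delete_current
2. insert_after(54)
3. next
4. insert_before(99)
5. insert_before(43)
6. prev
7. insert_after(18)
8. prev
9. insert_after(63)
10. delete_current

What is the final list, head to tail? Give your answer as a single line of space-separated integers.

After 1 (delete_current): list=[3, 5, 9] cursor@3
After 2 (insert_after(54)): list=[3, 54, 5, 9] cursor@3
After 3 (next): list=[3, 54, 5, 9] cursor@54
After 4 (insert_before(99)): list=[3, 99, 54, 5, 9] cursor@54
After 5 (insert_before(43)): list=[3, 99, 43, 54, 5, 9] cursor@54
After 6 (prev): list=[3, 99, 43, 54, 5, 9] cursor@43
After 7 (insert_after(18)): list=[3, 99, 43, 18, 54, 5, 9] cursor@43
After 8 (prev): list=[3, 99, 43, 18, 54, 5, 9] cursor@99
After 9 (insert_after(63)): list=[3, 99, 63, 43, 18, 54, 5, 9] cursor@99
After 10 (delete_current): list=[3, 63, 43, 18, 54, 5, 9] cursor@63

Answer: 3 63 43 18 54 5 9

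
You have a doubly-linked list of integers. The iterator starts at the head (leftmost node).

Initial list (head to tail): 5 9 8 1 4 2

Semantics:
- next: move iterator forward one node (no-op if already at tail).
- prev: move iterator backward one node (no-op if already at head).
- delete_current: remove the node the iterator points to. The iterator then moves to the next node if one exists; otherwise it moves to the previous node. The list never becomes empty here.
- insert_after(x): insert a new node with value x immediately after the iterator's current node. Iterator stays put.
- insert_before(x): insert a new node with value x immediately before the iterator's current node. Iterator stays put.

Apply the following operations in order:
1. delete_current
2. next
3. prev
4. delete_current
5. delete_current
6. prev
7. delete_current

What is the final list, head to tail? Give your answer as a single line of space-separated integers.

After 1 (delete_current): list=[9, 8, 1, 4, 2] cursor@9
After 2 (next): list=[9, 8, 1, 4, 2] cursor@8
After 3 (prev): list=[9, 8, 1, 4, 2] cursor@9
After 4 (delete_current): list=[8, 1, 4, 2] cursor@8
After 5 (delete_current): list=[1, 4, 2] cursor@1
After 6 (prev): list=[1, 4, 2] cursor@1
After 7 (delete_current): list=[4, 2] cursor@4

Answer: 4 2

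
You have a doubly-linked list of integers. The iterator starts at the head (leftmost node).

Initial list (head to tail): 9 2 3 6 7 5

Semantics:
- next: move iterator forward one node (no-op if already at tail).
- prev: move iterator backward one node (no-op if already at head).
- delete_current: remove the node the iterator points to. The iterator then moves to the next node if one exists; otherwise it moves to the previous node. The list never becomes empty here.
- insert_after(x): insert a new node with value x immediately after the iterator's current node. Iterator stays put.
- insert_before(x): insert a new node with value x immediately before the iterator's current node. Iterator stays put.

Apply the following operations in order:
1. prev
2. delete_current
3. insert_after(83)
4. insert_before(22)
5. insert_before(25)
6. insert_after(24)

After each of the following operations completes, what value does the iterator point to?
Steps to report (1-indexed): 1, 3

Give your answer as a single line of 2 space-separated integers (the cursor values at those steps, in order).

Answer: 9 2

Derivation:
After 1 (prev): list=[9, 2, 3, 6, 7, 5] cursor@9
After 2 (delete_current): list=[2, 3, 6, 7, 5] cursor@2
After 3 (insert_after(83)): list=[2, 83, 3, 6, 7, 5] cursor@2
After 4 (insert_before(22)): list=[22, 2, 83, 3, 6, 7, 5] cursor@2
After 5 (insert_before(25)): list=[22, 25, 2, 83, 3, 6, 7, 5] cursor@2
After 6 (insert_after(24)): list=[22, 25, 2, 24, 83, 3, 6, 7, 5] cursor@2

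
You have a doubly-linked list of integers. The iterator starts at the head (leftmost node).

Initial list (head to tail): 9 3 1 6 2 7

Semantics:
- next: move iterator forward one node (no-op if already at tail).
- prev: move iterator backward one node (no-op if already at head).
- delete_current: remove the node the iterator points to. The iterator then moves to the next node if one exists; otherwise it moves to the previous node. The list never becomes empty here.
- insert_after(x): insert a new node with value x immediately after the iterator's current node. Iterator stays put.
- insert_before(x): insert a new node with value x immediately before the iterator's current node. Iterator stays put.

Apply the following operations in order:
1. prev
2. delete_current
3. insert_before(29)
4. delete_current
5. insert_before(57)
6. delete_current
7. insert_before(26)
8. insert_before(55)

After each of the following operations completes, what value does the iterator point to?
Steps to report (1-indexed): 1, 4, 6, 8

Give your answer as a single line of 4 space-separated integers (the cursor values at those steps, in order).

After 1 (prev): list=[9, 3, 1, 6, 2, 7] cursor@9
After 2 (delete_current): list=[3, 1, 6, 2, 7] cursor@3
After 3 (insert_before(29)): list=[29, 3, 1, 6, 2, 7] cursor@3
After 4 (delete_current): list=[29, 1, 6, 2, 7] cursor@1
After 5 (insert_before(57)): list=[29, 57, 1, 6, 2, 7] cursor@1
After 6 (delete_current): list=[29, 57, 6, 2, 7] cursor@6
After 7 (insert_before(26)): list=[29, 57, 26, 6, 2, 7] cursor@6
After 8 (insert_before(55)): list=[29, 57, 26, 55, 6, 2, 7] cursor@6

Answer: 9 1 6 6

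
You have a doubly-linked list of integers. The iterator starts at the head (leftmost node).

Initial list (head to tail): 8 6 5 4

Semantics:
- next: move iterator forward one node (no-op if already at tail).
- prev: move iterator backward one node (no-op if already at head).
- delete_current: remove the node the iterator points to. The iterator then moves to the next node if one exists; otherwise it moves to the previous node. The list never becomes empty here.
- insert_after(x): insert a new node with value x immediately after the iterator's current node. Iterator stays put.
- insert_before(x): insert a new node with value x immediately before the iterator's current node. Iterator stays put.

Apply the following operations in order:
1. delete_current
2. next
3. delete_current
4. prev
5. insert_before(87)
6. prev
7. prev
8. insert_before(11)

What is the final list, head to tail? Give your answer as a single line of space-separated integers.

Answer: 11 87 6 4

Derivation:
After 1 (delete_current): list=[6, 5, 4] cursor@6
After 2 (next): list=[6, 5, 4] cursor@5
After 3 (delete_current): list=[6, 4] cursor@4
After 4 (prev): list=[6, 4] cursor@6
After 5 (insert_before(87)): list=[87, 6, 4] cursor@6
After 6 (prev): list=[87, 6, 4] cursor@87
After 7 (prev): list=[87, 6, 4] cursor@87
After 8 (insert_before(11)): list=[11, 87, 6, 4] cursor@87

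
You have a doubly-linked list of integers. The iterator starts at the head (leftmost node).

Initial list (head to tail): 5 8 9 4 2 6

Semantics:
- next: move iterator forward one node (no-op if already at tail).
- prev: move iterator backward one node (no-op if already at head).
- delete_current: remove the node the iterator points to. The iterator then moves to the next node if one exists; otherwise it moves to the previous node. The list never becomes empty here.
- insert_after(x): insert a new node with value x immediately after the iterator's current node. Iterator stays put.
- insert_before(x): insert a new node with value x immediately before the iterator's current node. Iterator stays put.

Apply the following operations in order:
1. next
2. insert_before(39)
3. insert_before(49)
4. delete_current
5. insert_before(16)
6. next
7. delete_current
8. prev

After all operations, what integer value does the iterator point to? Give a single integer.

Answer: 9

Derivation:
After 1 (next): list=[5, 8, 9, 4, 2, 6] cursor@8
After 2 (insert_before(39)): list=[5, 39, 8, 9, 4, 2, 6] cursor@8
After 3 (insert_before(49)): list=[5, 39, 49, 8, 9, 4, 2, 6] cursor@8
After 4 (delete_current): list=[5, 39, 49, 9, 4, 2, 6] cursor@9
After 5 (insert_before(16)): list=[5, 39, 49, 16, 9, 4, 2, 6] cursor@9
After 6 (next): list=[5, 39, 49, 16, 9, 4, 2, 6] cursor@4
After 7 (delete_current): list=[5, 39, 49, 16, 9, 2, 6] cursor@2
After 8 (prev): list=[5, 39, 49, 16, 9, 2, 6] cursor@9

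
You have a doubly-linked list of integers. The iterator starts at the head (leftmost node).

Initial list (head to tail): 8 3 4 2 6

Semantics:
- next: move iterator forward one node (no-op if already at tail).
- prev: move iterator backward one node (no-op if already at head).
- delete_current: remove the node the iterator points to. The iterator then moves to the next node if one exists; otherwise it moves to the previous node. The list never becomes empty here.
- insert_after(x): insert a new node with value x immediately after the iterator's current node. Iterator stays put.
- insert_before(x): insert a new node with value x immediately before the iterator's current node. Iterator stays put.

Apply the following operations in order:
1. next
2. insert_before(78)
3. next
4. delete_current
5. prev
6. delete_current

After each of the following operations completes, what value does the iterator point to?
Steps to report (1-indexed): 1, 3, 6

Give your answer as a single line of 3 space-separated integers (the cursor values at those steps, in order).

After 1 (next): list=[8, 3, 4, 2, 6] cursor@3
After 2 (insert_before(78)): list=[8, 78, 3, 4, 2, 6] cursor@3
After 3 (next): list=[8, 78, 3, 4, 2, 6] cursor@4
After 4 (delete_current): list=[8, 78, 3, 2, 6] cursor@2
After 5 (prev): list=[8, 78, 3, 2, 6] cursor@3
After 6 (delete_current): list=[8, 78, 2, 6] cursor@2

Answer: 3 4 2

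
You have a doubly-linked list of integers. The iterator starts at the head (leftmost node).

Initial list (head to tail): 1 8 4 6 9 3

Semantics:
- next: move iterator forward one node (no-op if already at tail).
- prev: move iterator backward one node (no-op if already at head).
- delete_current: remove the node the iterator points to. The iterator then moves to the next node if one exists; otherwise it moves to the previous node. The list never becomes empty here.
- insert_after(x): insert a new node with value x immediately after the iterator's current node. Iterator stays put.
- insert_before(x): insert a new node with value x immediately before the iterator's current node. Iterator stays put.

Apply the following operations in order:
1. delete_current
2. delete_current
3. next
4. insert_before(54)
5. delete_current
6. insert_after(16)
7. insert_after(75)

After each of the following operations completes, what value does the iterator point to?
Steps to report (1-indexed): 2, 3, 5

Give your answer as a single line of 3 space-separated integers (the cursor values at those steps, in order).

Answer: 4 6 9

Derivation:
After 1 (delete_current): list=[8, 4, 6, 9, 3] cursor@8
After 2 (delete_current): list=[4, 6, 9, 3] cursor@4
After 3 (next): list=[4, 6, 9, 3] cursor@6
After 4 (insert_before(54)): list=[4, 54, 6, 9, 3] cursor@6
After 5 (delete_current): list=[4, 54, 9, 3] cursor@9
After 6 (insert_after(16)): list=[4, 54, 9, 16, 3] cursor@9
After 7 (insert_after(75)): list=[4, 54, 9, 75, 16, 3] cursor@9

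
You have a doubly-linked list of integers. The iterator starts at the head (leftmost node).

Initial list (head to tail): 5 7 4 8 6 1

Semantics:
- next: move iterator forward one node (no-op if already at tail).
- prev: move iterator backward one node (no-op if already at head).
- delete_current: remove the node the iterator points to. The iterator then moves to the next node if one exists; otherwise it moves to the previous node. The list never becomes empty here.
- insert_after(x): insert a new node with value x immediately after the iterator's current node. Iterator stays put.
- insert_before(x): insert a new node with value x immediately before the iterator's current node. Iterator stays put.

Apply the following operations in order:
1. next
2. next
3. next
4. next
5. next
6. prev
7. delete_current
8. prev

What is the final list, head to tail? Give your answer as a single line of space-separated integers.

Answer: 5 7 4 8 1

Derivation:
After 1 (next): list=[5, 7, 4, 8, 6, 1] cursor@7
After 2 (next): list=[5, 7, 4, 8, 6, 1] cursor@4
After 3 (next): list=[5, 7, 4, 8, 6, 1] cursor@8
After 4 (next): list=[5, 7, 4, 8, 6, 1] cursor@6
After 5 (next): list=[5, 7, 4, 8, 6, 1] cursor@1
After 6 (prev): list=[5, 7, 4, 8, 6, 1] cursor@6
After 7 (delete_current): list=[5, 7, 4, 8, 1] cursor@1
After 8 (prev): list=[5, 7, 4, 8, 1] cursor@8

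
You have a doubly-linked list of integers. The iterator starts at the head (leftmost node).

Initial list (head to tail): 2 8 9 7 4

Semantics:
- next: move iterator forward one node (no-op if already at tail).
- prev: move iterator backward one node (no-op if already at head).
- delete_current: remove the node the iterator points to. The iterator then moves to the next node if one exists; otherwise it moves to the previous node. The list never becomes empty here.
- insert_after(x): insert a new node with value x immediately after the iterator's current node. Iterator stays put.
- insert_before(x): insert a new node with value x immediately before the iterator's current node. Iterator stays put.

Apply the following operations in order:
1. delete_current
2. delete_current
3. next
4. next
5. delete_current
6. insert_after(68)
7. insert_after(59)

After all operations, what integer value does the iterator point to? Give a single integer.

After 1 (delete_current): list=[8, 9, 7, 4] cursor@8
After 2 (delete_current): list=[9, 7, 4] cursor@9
After 3 (next): list=[9, 7, 4] cursor@7
After 4 (next): list=[9, 7, 4] cursor@4
After 5 (delete_current): list=[9, 7] cursor@7
After 6 (insert_after(68)): list=[9, 7, 68] cursor@7
After 7 (insert_after(59)): list=[9, 7, 59, 68] cursor@7

Answer: 7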